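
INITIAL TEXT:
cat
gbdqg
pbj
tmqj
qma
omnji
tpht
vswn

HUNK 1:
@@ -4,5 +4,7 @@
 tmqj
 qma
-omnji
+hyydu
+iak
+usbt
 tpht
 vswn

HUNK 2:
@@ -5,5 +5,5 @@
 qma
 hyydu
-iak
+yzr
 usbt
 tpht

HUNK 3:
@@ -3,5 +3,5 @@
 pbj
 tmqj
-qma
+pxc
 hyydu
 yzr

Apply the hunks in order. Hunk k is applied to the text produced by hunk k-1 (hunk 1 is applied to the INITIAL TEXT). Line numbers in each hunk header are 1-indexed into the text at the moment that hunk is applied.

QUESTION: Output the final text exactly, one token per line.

Hunk 1: at line 4 remove [omnji] add [hyydu,iak,usbt] -> 10 lines: cat gbdqg pbj tmqj qma hyydu iak usbt tpht vswn
Hunk 2: at line 5 remove [iak] add [yzr] -> 10 lines: cat gbdqg pbj tmqj qma hyydu yzr usbt tpht vswn
Hunk 3: at line 3 remove [qma] add [pxc] -> 10 lines: cat gbdqg pbj tmqj pxc hyydu yzr usbt tpht vswn

Answer: cat
gbdqg
pbj
tmqj
pxc
hyydu
yzr
usbt
tpht
vswn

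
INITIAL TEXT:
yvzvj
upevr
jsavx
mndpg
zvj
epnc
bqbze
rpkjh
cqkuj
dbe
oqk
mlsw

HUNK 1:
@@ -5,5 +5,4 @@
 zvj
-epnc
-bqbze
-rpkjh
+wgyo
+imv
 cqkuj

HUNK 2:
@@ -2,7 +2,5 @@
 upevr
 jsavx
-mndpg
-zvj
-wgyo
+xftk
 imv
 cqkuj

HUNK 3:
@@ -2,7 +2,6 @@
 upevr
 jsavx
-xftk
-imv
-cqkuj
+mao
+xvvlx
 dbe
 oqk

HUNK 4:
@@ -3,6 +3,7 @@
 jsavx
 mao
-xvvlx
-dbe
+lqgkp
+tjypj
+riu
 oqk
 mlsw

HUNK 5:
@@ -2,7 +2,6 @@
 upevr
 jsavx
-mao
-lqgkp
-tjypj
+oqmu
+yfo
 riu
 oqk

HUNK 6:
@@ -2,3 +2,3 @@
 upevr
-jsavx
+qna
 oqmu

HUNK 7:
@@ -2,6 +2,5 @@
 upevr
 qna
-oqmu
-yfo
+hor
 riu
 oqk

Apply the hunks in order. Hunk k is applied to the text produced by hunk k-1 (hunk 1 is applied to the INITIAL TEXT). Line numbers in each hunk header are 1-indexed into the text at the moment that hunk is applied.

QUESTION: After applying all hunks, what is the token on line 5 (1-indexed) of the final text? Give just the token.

Answer: riu

Derivation:
Hunk 1: at line 5 remove [epnc,bqbze,rpkjh] add [wgyo,imv] -> 11 lines: yvzvj upevr jsavx mndpg zvj wgyo imv cqkuj dbe oqk mlsw
Hunk 2: at line 2 remove [mndpg,zvj,wgyo] add [xftk] -> 9 lines: yvzvj upevr jsavx xftk imv cqkuj dbe oqk mlsw
Hunk 3: at line 2 remove [xftk,imv,cqkuj] add [mao,xvvlx] -> 8 lines: yvzvj upevr jsavx mao xvvlx dbe oqk mlsw
Hunk 4: at line 3 remove [xvvlx,dbe] add [lqgkp,tjypj,riu] -> 9 lines: yvzvj upevr jsavx mao lqgkp tjypj riu oqk mlsw
Hunk 5: at line 2 remove [mao,lqgkp,tjypj] add [oqmu,yfo] -> 8 lines: yvzvj upevr jsavx oqmu yfo riu oqk mlsw
Hunk 6: at line 2 remove [jsavx] add [qna] -> 8 lines: yvzvj upevr qna oqmu yfo riu oqk mlsw
Hunk 7: at line 2 remove [oqmu,yfo] add [hor] -> 7 lines: yvzvj upevr qna hor riu oqk mlsw
Final line 5: riu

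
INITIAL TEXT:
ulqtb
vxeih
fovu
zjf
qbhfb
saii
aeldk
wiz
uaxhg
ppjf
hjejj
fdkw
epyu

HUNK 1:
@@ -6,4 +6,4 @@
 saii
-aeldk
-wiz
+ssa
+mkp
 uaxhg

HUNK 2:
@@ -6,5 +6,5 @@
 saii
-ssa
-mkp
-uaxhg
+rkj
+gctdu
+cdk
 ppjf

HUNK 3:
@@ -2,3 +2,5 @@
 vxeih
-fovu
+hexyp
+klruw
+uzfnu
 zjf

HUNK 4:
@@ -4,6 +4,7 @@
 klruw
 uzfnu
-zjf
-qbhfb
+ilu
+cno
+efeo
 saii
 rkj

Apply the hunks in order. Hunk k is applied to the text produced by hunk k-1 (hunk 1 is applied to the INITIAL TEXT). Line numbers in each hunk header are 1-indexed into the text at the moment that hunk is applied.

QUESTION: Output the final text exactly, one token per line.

Hunk 1: at line 6 remove [aeldk,wiz] add [ssa,mkp] -> 13 lines: ulqtb vxeih fovu zjf qbhfb saii ssa mkp uaxhg ppjf hjejj fdkw epyu
Hunk 2: at line 6 remove [ssa,mkp,uaxhg] add [rkj,gctdu,cdk] -> 13 lines: ulqtb vxeih fovu zjf qbhfb saii rkj gctdu cdk ppjf hjejj fdkw epyu
Hunk 3: at line 2 remove [fovu] add [hexyp,klruw,uzfnu] -> 15 lines: ulqtb vxeih hexyp klruw uzfnu zjf qbhfb saii rkj gctdu cdk ppjf hjejj fdkw epyu
Hunk 4: at line 4 remove [zjf,qbhfb] add [ilu,cno,efeo] -> 16 lines: ulqtb vxeih hexyp klruw uzfnu ilu cno efeo saii rkj gctdu cdk ppjf hjejj fdkw epyu

Answer: ulqtb
vxeih
hexyp
klruw
uzfnu
ilu
cno
efeo
saii
rkj
gctdu
cdk
ppjf
hjejj
fdkw
epyu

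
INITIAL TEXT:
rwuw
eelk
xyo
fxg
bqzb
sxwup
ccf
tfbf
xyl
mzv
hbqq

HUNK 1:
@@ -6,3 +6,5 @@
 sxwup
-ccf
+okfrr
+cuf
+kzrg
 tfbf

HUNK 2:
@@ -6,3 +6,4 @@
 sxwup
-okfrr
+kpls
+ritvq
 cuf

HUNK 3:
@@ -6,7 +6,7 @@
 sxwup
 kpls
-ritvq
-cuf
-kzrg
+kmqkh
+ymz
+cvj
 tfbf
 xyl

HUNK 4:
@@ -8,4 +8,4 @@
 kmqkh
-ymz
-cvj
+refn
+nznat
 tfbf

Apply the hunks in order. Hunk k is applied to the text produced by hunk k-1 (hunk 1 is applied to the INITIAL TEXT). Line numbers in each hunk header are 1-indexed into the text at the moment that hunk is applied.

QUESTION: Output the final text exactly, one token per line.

Answer: rwuw
eelk
xyo
fxg
bqzb
sxwup
kpls
kmqkh
refn
nznat
tfbf
xyl
mzv
hbqq

Derivation:
Hunk 1: at line 6 remove [ccf] add [okfrr,cuf,kzrg] -> 13 lines: rwuw eelk xyo fxg bqzb sxwup okfrr cuf kzrg tfbf xyl mzv hbqq
Hunk 2: at line 6 remove [okfrr] add [kpls,ritvq] -> 14 lines: rwuw eelk xyo fxg bqzb sxwup kpls ritvq cuf kzrg tfbf xyl mzv hbqq
Hunk 3: at line 6 remove [ritvq,cuf,kzrg] add [kmqkh,ymz,cvj] -> 14 lines: rwuw eelk xyo fxg bqzb sxwup kpls kmqkh ymz cvj tfbf xyl mzv hbqq
Hunk 4: at line 8 remove [ymz,cvj] add [refn,nznat] -> 14 lines: rwuw eelk xyo fxg bqzb sxwup kpls kmqkh refn nznat tfbf xyl mzv hbqq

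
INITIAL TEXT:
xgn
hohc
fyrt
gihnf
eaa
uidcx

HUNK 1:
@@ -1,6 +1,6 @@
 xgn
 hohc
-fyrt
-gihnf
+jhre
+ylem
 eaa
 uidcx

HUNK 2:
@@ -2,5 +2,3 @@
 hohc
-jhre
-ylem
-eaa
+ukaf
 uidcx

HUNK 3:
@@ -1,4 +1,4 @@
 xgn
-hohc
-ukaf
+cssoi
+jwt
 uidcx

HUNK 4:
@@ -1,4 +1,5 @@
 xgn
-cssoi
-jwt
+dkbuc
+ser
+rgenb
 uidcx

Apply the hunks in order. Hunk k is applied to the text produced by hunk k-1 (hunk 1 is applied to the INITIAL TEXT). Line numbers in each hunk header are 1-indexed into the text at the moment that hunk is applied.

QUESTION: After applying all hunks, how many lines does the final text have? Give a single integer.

Answer: 5

Derivation:
Hunk 1: at line 1 remove [fyrt,gihnf] add [jhre,ylem] -> 6 lines: xgn hohc jhre ylem eaa uidcx
Hunk 2: at line 2 remove [jhre,ylem,eaa] add [ukaf] -> 4 lines: xgn hohc ukaf uidcx
Hunk 3: at line 1 remove [hohc,ukaf] add [cssoi,jwt] -> 4 lines: xgn cssoi jwt uidcx
Hunk 4: at line 1 remove [cssoi,jwt] add [dkbuc,ser,rgenb] -> 5 lines: xgn dkbuc ser rgenb uidcx
Final line count: 5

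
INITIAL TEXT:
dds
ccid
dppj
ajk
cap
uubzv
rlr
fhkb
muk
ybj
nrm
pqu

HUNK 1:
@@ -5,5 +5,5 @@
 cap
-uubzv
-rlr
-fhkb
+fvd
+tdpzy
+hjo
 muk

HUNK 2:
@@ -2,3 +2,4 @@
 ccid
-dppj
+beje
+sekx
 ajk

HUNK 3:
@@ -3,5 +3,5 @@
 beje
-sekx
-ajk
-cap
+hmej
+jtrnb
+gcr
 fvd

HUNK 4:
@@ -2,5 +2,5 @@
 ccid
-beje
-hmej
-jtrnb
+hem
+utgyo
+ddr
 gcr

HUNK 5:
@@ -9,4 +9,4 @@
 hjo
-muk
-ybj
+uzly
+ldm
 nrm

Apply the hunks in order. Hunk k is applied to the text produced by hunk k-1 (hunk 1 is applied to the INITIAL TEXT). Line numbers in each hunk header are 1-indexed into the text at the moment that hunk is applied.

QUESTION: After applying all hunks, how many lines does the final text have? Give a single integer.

Hunk 1: at line 5 remove [uubzv,rlr,fhkb] add [fvd,tdpzy,hjo] -> 12 lines: dds ccid dppj ajk cap fvd tdpzy hjo muk ybj nrm pqu
Hunk 2: at line 2 remove [dppj] add [beje,sekx] -> 13 lines: dds ccid beje sekx ajk cap fvd tdpzy hjo muk ybj nrm pqu
Hunk 3: at line 3 remove [sekx,ajk,cap] add [hmej,jtrnb,gcr] -> 13 lines: dds ccid beje hmej jtrnb gcr fvd tdpzy hjo muk ybj nrm pqu
Hunk 4: at line 2 remove [beje,hmej,jtrnb] add [hem,utgyo,ddr] -> 13 lines: dds ccid hem utgyo ddr gcr fvd tdpzy hjo muk ybj nrm pqu
Hunk 5: at line 9 remove [muk,ybj] add [uzly,ldm] -> 13 lines: dds ccid hem utgyo ddr gcr fvd tdpzy hjo uzly ldm nrm pqu
Final line count: 13

Answer: 13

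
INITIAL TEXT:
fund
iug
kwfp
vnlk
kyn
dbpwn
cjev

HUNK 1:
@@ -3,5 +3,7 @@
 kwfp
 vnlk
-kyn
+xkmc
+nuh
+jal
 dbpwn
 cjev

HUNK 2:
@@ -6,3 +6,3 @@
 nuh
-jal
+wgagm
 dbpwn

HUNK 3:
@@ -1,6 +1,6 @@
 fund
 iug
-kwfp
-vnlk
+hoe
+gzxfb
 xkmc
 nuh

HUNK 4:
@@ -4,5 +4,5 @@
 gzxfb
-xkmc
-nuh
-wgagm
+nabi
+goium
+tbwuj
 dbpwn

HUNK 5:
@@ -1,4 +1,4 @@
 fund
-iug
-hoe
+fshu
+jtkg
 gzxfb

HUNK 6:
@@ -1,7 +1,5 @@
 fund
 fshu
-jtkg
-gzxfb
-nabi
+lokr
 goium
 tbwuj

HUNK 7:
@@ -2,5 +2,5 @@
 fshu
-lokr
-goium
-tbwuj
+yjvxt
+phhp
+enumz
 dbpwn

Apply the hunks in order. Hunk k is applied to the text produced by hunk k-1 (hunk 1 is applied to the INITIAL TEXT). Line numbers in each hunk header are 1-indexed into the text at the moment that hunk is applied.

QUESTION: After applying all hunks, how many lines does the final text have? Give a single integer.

Answer: 7

Derivation:
Hunk 1: at line 3 remove [kyn] add [xkmc,nuh,jal] -> 9 lines: fund iug kwfp vnlk xkmc nuh jal dbpwn cjev
Hunk 2: at line 6 remove [jal] add [wgagm] -> 9 lines: fund iug kwfp vnlk xkmc nuh wgagm dbpwn cjev
Hunk 3: at line 1 remove [kwfp,vnlk] add [hoe,gzxfb] -> 9 lines: fund iug hoe gzxfb xkmc nuh wgagm dbpwn cjev
Hunk 4: at line 4 remove [xkmc,nuh,wgagm] add [nabi,goium,tbwuj] -> 9 lines: fund iug hoe gzxfb nabi goium tbwuj dbpwn cjev
Hunk 5: at line 1 remove [iug,hoe] add [fshu,jtkg] -> 9 lines: fund fshu jtkg gzxfb nabi goium tbwuj dbpwn cjev
Hunk 6: at line 1 remove [jtkg,gzxfb,nabi] add [lokr] -> 7 lines: fund fshu lokr goium tbwuj dbpwn cjev
Hunk 7: at line 2 remove [lokr,goium,tbwuj] add [yjvxt,phhp,enumz] -> 7 lines: fund fshu yjvxt phhp enumz dbpwn cjev
Final line count: 7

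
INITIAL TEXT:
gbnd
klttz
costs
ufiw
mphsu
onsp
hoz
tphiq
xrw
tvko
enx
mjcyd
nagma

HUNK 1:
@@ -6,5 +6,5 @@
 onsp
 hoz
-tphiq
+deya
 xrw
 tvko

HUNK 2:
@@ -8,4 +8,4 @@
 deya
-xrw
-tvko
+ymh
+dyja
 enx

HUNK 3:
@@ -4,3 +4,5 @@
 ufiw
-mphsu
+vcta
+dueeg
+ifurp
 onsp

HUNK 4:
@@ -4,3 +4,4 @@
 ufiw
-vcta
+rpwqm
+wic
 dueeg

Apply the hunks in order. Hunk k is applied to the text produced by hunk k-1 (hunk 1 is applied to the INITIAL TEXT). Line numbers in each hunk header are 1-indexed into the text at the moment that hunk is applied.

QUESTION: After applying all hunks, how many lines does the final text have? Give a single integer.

Hunk 1: at line 6 remove [tphiq] add [deya] -> 13 lines: gbnd klttz costs ufiw mphsu onsp hoz deya xrw tvko enx mjcyd nagma
Hunk 2: at line 8 remove [xrw,tvko] add [ymh,dyja] -> 13 lines: gbnd klttz costs ufiw mphsu onsp hoz deya ymh dyja enx mjcyd nagma
Hunk 3: at line 4 remove [mphsu] add [vcta,dueeg,ifurp] -> 15 lines: gbnd klttz costs ufiw vcta dueeg ifurp onsp hoz deya ymh dyja enx mjcyd nagma
Hunk 4: at line 4 remove [vcta] add [rpwqm,wic] -> 16 lines: gbnd klttz costs ufiw rpwqm wic dueeg ifurp onsp hoz deya ymh dyja enx mjcyd nagma
Final line count: 16

Answer: 16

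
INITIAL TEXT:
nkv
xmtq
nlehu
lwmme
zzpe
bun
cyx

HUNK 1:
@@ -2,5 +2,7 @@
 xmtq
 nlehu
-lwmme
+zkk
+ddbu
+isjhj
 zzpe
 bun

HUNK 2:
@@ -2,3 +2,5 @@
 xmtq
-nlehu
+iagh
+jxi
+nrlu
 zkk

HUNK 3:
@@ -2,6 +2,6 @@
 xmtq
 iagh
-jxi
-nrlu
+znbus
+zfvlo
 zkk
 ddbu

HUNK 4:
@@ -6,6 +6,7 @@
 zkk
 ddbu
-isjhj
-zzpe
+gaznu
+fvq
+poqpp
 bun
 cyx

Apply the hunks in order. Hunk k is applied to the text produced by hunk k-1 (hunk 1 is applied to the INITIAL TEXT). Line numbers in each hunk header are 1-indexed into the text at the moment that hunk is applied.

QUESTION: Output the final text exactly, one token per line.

Hunk 1: at line 2 remove [lwmme] add [zkk,ddbu,isjhj] -> 9 lines: nkv xmtq nlehu zkk ddbu isjhj zzpe bun cyx
Hunk 2: at line 2 remove [nlehu] add [iagh,jxi,nrlu] -> 11 lines: nkv xmtq iagh jxi nrlu zkk ddbu isjhj zzpe bun cyx
Hunk 3: at line 2 remove [jxi,nrlu] add [znbus,zfvlo] -> 11 lines: nkv xmtq iagh znbus zfvlo zkk ddbu isjhj zzpe bun cyx
Hunk 4: at line 6 remove [isjhj,zzpe] add [gaznu,fvq,poqpp] -> 12 lines: nkv xmtq iagh znbus zfvlo zkk ddbu gaznu fvq poqpp bun cyx

Answer: nkv
xmtq
iagh
znbus
zfvlo
zkk
ddbu
gaznu
fvq
poqpp
bun
cyx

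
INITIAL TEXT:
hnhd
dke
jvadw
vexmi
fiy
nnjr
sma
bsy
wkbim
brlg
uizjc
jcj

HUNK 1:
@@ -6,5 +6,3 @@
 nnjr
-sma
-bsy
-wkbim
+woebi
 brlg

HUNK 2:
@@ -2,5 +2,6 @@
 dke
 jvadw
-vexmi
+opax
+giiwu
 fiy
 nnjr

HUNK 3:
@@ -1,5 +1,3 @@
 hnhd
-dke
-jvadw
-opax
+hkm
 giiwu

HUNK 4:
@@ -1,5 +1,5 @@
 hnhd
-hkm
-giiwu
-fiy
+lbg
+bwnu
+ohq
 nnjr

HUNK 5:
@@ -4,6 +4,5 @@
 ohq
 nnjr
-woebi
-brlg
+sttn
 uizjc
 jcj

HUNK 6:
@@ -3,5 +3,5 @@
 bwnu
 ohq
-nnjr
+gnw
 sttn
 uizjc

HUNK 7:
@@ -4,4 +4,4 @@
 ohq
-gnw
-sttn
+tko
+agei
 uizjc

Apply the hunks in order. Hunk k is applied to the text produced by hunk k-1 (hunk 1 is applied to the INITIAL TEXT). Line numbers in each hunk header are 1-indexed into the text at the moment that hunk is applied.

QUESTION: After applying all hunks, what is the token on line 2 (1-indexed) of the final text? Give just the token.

Answer: lbg

Derivation:
Hunk 1: at line 6 remove [sma,bsy,wkbim] add [woebi] -> 10 lines: hnhd dke jvadw vexmi fiy nnjr woebi brlg uizjc jcj
Hunk 2: at line 2 remove [vexmi] add [opax,giiwu] -> 11 lines: hnhd dke jvadw opax giiwu fiy nnjr woebi brlg uizjc jcj
Hunk 3: at line 1 remove [dke,jvadw,opax] add [hkm] -> 9 lines: hnhd hkm giiwu fiy nnjr woebi brlg uizjc jcj
Hunk 4: at line 1 remove [hkm,giiwu,fiy] add [lbg,bwnu,ohq] -> 9 lines: hnhd lbg bwnu ohq nnjr woebi brlg uizjc jcj
Hunk 5: at line 4 remove [woebi,brlg] add [sttn] -> 8 lines: hnhd lbg bwnu ohq nnjr sttn uizjc jcj
Hunk 6: at line 3 remove [nnjr] add [gnw] -> 8 lines: hnhd lbg bwnu ohq gnw sttn uizjc jcj
Hunk 7: at line 4 remove [gnw,sttn] add [tko,agei] -> 8 lines: hnhd lbg bwnu ohq tko agei uizjc jcj
Final line 2: lbg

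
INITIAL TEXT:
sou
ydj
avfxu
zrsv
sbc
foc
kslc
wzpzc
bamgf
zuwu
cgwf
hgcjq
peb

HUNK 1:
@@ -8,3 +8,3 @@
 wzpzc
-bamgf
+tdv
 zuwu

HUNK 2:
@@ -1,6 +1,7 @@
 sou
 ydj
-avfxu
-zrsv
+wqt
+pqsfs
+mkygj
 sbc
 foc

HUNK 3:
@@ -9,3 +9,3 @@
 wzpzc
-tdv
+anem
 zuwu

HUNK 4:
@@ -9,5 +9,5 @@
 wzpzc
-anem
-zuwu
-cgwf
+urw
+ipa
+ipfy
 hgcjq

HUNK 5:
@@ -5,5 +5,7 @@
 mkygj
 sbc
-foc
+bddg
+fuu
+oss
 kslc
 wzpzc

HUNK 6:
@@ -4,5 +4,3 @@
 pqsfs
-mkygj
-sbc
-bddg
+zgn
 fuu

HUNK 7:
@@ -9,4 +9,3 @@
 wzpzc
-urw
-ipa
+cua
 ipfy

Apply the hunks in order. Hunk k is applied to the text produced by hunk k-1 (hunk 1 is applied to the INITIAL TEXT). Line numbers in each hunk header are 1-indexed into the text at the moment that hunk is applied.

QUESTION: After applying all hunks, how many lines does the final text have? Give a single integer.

Answer: 13

Derivation:
Hunk 1: at line 8 remove [bamgf] add [tdv] -> 13 lines: sou ydj avfxu zrsv sbc foc kslc wzpzc tdv zuwu cgwf hgcjq peb
Hunk 2: at line 1 remove [avfxu,zrsv] add [wqt,pqsfs,mkygj] -> 14 lines: sou ydj wqt pqsfs mkygj sbc foc kslc wzpzc tdv zuwu cgwf hgcjq peb
Hunk 3: at line 9 remove [tdv] add [anem] -> 14 lines: sou ydj wqt pqsfs mkygj sbc foc kslc wzpzc anem zuwu cgwf hgcjq peb
Hunk 4: at line 9 remove [anem,zuwu,cgwf] add [urw,ipa,ipfy] -> 14 lines: sou ydj wqt pqsfs mkygj sbc foc kslc wzpzc urw ipa ipfy hgcjq peb
Hunk 5: at line 5 remove [foc] add [bddg,fuu,oss] -> 16 lines: sou ydj wqt pqsfs mkygj sbc bddg fuu oss kslc wzpzc urw ipa ipfy hgcjq peb
Hunk 6: at line 4 remove [mkygj,sbc,bddg] add [zgn] -> 14 lines: sou ydj wqt pqsfs zgn fuu oss kslc wzpzc urw ipa ipfy hgcjq peb
Hunk 7: at line 9 remove [urw,ipa] add [cua] -> 13 lines: sou ydj wqt pqsfs zgn fuu oss kslc wzpzc cua ipfy hgcjq peb
Final line count: 13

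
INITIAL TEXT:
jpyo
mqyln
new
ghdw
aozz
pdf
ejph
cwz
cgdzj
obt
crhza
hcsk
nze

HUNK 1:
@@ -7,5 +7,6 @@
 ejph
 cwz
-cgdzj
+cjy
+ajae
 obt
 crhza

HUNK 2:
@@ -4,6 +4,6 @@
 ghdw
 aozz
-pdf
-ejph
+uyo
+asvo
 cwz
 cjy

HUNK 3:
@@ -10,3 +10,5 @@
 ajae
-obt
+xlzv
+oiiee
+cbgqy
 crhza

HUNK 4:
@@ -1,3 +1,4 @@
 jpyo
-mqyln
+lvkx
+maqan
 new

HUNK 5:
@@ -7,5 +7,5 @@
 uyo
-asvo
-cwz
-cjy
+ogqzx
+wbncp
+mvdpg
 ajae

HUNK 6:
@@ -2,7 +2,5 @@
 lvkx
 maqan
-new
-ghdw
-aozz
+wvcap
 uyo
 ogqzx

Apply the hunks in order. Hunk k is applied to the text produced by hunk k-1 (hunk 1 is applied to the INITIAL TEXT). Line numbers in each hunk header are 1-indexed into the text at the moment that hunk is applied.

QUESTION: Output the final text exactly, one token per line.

Answer: jpyo
lvkx
maqan
wvcap
uyo
ogqzx
wbncp
mvdpg
ajae
xlzv
oiiee
cbgqy
crhza
hcsk
nze

Derivation:
Hunk 1: at line 7 remove [cgdzj] add [cjy,ajae] -> 14 lines: jpyo mqyln new ghdw aozz pdf ejph cwz cjy ajae obt crhza hcsk nze
Hunk 2: at line 4 remove [pdf,ejph] add [uyo,asvo] -> 14 lines: jpyo mqyln new ghdw aozz uyo asvo cwz cjy ajae obt crhza hcsk nze
Hunk 3: at line 10 remove [obt] add [xlzv,oiiee,cbgqy] -> 16 lines: jpyo mqyln new ghdw aozz uyo asvo cwz cjy ajae xlzv oiiee cbgqy crhza hcsk nze
Hunk 4: at line 1 remove [mqyln] add [lvkx,maqan] -> 17 lines: jpyo lvkx maqan new ghdw aozz uyo asvo cwz cjy ajae xlzv oiiee cbgqy crhza hcsk nze
Hunk 5: at line 7 remove [asvo,cwz,cjy] add [ogqzx,wbncp,mvdpg] -> 17 lines: jpyo lvkx maqan new ghdw aozz uyo ogqzx wbncp mvdpg ajae xlzv oiiee cbgqy crhza hcsk nze
Hunk 6: at line 2 remove [new,ghdw,aozz] add [wvcap] -> 15 lines: jpyo lvkx maqan wvcap uyo ogqzx wbncp mvdpg ajae xlzv oiiee cbgqy crhza hcsk nze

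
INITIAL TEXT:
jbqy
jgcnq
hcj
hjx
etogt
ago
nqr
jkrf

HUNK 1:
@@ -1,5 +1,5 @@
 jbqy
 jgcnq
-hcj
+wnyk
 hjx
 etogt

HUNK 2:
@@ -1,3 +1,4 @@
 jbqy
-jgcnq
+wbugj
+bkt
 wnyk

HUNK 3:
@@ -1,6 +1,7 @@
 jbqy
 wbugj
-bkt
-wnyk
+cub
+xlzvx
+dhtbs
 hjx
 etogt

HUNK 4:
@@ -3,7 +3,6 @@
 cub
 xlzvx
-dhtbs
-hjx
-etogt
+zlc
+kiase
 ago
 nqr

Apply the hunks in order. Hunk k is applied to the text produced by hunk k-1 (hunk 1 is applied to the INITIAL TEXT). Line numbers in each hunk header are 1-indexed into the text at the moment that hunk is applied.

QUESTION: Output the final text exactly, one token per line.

Answer: jbqy
wbugj
cub
xlzvx
zlc
kiase
ago
nqr
jkrf

Derivation:
Hunk 1: at line 1 remove [hcj] add [wnyk] -> 8 lines: jbqy jgcnq wnyk hjx etogt ago nqr jkrf
Hunk 2: at line 1 remove [jgcnq] add [wbugj,bkt] -> 9 lines: jbqy wbugj bkt wnyk hjx etogt ago nqr jkrf
Hunk 3: at line 1 remove [bkt,wnyk] add [cub,xlzvx,dhtbs] -> 10 lines: jbqy wbugj cub xlzvx dhtbs hjx etogt ago nqr jkrf
Hunk 4: at line 3 remove [dhtbs,hjx,etogt] add [zlc,kiase] -> 9 lines: jbqy wbugj cub xlzvx zlc kiase ago nqr jkrf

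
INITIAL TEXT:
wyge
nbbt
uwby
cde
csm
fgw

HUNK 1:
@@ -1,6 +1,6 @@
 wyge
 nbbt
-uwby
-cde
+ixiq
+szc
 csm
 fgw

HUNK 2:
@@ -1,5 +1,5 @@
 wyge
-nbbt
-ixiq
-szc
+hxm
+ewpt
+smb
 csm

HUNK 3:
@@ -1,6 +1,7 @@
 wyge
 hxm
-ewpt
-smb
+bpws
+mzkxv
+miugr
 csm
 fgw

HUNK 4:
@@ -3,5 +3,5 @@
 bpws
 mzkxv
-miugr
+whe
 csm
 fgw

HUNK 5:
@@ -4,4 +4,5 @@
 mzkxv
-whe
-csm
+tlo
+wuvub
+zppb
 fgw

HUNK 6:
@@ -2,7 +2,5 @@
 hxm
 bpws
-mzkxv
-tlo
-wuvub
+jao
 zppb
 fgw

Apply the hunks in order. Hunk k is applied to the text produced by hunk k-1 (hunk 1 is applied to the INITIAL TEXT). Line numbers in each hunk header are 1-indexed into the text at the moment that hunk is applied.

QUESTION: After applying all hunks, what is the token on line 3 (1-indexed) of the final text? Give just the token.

Answer: bpws

Derivation:
Hunk 1: at line 1 remove [uwby,cde] add [ixiq,szc] -> 6 lines: wyge nbbt ixiq szc csm fgw
Hunk 2: at line 1 remove [nbbt,ixiq,szc] add [hxm,ewpt,smb] -> 6 lines: wyge hxm ewpt smb csm fgw
Hunk 3: at line 1 remove [ewpt,smb] add [bpws,mzkxv,miugr] -> 7 lines: wyge hxm bpws mzkxv miugr csm fgw
Hunk 4: at line 3 remove [miugr] add [whe] -> 7 lines: wyge hxm bpws mzkxv whe csm fgw
Hunk 5: at line 4 remove [whe,csm] add [tlo,wuvub,zppb] -> 8 lines: wyge hxm bpws mzkxv tlo wuvub zppb fgw
Hunk 6: at line 2 remove [mzkxv,tlo,wuvub] add [jao] -> 6 lines: wyge hxm bpws jao zppb fgw
Final line 3: bpws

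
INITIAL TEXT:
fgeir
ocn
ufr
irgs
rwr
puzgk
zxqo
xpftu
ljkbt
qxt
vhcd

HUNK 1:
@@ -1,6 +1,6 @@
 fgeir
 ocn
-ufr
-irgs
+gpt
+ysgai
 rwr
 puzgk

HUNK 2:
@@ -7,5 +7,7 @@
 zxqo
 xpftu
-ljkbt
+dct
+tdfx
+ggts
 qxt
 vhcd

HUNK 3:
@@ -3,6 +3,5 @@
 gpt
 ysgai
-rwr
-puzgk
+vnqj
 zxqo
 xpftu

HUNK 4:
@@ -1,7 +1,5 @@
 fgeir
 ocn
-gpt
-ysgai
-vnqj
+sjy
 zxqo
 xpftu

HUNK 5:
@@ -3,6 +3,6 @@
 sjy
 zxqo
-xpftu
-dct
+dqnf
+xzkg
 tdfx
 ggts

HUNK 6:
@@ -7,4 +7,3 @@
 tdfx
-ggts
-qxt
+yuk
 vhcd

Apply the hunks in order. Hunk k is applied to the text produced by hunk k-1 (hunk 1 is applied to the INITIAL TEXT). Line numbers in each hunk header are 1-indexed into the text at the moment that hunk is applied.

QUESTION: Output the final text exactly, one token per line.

Answer: fgeir
ocn
sjy
zxqo
dqnf
xzkg
tdfx
yuk
vhcd

Derivation:
Hunk 1: at line 1 remove [ufr,irgs] add [gpt,ysgai] -> 11 lines: fgeir ocn gpt ysgai rwr puzgk zxqo xpftu ljkbt qxt vhcd
Hunk 2: at line 7 remove [ljkbt] add [dct,tdfx,ggts] -> 13 lines: fgeir ocn gpt ysgai rwr puzgk zxqo xpftu dct tdfx ggts qxt vhcd
Hunk 3: at line 3 remove [rwr,puzgk] add [vnqj] -> 12 lines: fgeir ocn gpt ysgai vnqj zxqo xpftu dct tdfx ggts qxt vhcd
Hunk 4: at line 1 remove [gpt,ysgai,vnqj] add [sjy] -> 10 lines: fgeir ocn sjy zxqo xpftu dct tdfx ggts qxt vhcd
Hunk 5: at line 3 remove [xpftu,dct] add [dqnf,xzkg] -> 10 lines: fgeir ocn sjy zxqo dqnf xzkg tdfx ggts qxt vhcd
Hunk 6: at line 7 remove [ggts,qxt] add [yuk] -> 9 lines: fgeir ocn sjy zxqo dqnf xzkg tdfx yuk vhcd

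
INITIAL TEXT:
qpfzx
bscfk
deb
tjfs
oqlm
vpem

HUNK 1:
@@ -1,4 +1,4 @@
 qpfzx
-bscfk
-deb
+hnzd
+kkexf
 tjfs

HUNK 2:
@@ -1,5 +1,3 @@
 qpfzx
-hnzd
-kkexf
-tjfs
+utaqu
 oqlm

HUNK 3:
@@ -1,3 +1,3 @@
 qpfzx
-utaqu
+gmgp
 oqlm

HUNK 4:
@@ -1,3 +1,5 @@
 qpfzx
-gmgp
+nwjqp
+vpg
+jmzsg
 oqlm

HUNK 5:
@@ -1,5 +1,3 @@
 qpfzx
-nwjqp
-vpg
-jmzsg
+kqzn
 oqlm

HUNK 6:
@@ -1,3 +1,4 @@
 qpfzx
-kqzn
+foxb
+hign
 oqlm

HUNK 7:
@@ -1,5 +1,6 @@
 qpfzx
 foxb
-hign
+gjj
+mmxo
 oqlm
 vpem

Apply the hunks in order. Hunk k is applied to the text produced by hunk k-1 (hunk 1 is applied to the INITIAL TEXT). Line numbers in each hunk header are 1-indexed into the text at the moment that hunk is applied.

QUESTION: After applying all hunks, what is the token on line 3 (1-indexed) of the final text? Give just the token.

Hunk 1: at line 1 remove [bscfk,deb] add [hnzd,kkexf] -> 6 lines: qpfzx hnzd kkexf tjfs oqlm vpem
Hunk 2: at line 1 remove [hnzd,kkexf,tjfs] add [utaqu] -> 4 lines: qpfzx utaqu oqlm vpem
Hunk 3: at line 1 remove [utaqu] add [gmgp] -> 4 lines: qpfzx gmgp oqlm vpem
Hunk 4: at line 1 remove [gmgp] add [nwjqp,vpg,jmzsg] -> 6 lines: qpfzx nwjqp vpg jmzsg oqlm vpem
Hunk 5: at line 1 remove [nwjqp,vpg,jmzsg] add [kqzn] -> 4 lines: qpfzx kqzn oqlm vpem
Hunk 6: at line 1 remove [kqzn] add [foxb,hign] -> 5 lines: qpfzx foxb hign oqlm vpem
Hunk 7: at line 1 remove [hign] add [gjj,mmxo] -> 6 lines: qpfzx foxb gjj mmxo oqlm vpem
Final line 3: gjj

Answer: gjj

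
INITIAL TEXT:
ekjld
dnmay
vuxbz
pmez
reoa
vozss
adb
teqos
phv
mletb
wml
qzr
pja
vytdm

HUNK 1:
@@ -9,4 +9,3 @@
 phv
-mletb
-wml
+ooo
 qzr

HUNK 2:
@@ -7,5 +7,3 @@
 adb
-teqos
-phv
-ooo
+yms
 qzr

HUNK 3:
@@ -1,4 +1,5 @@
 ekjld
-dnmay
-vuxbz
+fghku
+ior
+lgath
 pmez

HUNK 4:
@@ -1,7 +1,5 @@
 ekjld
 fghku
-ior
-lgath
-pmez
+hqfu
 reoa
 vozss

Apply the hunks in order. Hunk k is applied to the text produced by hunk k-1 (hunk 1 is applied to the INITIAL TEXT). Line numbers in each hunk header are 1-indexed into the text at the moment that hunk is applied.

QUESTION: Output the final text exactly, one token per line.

Hunk 1: at line 9 remove [mletb,wml] add [ooo] -> 13 lines: ekjld dnmay vuxbz pmez reoa vozss adb teqos phv ooo qzr pja vytdm
Hunk 2: at line 7 remove [teqos,phv,ooo] add [yms] -> 11 lines: ekjld dnmay vuxbz pmez reoa vozss adb yms qzr pja vytdm
Hunk 3: at line 1 remove [dnmay,vuxbz] add [fghku,ior,lgath] -> 12 lines: ekjld fghku ior lgath pmez reoa vozss adb yms qzr pja vytdm
Hunk 4: at line 1 remove [ior,lgath,pmez] add [hqfu] -> 10 lines: ekjld fghku hqfu reoa vozss adb yms qzr pja vytdm

Answer: ekjld
fghku
hqfu
reoa
vozss
adb
yms
qzr
pja
vytdm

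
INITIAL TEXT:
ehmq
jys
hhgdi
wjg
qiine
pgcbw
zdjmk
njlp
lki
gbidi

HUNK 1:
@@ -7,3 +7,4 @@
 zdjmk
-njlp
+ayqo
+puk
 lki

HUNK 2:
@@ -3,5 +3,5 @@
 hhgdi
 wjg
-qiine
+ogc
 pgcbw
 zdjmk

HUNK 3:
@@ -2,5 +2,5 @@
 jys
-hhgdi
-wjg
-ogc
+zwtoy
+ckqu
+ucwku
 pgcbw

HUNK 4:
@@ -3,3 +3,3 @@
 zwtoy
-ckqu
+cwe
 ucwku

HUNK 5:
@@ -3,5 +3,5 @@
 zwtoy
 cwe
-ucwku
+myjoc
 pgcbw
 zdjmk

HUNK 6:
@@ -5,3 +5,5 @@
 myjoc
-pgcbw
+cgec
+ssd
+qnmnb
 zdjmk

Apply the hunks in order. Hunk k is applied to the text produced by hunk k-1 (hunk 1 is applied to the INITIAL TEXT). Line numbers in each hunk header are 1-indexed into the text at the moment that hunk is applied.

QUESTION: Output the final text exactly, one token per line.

Hunk 1: at line 7 remove [njlp] add [ayqo,puk] -> 11 lines: ehmq jys hhgdi wjg qiine pgcbw zdjmk ayqo puk lki gbidi
Hunk 2: at line 3 remove [qiine] add [ogc] -> 11 lines: ehmq jys hhgdi wjg ogc pgcbw zdjmk ayqo puk lki gbidi
Hunk 3: at line 2 remove [hhgdi,wjg,ogc] add [zwtoy,ckqu,ucwku] -> 11 lines: ehmq jys zwtoy ckqu ucwku pgcbw zdjmk ayqo puk lki gbidi
Hunk 4: at line 3 remove [ckqu] add [cwe] -> 11 lines: ehmq jys zwtoy cwe ucwku pgcbw zdjmk ayqo puk lki gbidi
Hunk 5: at line 3 remove [ucwku] add [myjoc] -> 11 lines: ehmq jys zwtoy cwe myjoc pgcbw zdjmk ayqo puk lki gbidi
Hunk 6: at line 5 remove [pgcbw] add [cgec,ssd,qnmnb] -> 13 lines: ehmq jys zwtoy cwe myjoc cgec ssd qnmnb zdjmk ayqo puk lki gbidi

Answer: ehmq
jys
zwtoy
cwe
myjoc
cgec
ssd
qnmnb
zdjmk
ayqo
puk
lki
gbidi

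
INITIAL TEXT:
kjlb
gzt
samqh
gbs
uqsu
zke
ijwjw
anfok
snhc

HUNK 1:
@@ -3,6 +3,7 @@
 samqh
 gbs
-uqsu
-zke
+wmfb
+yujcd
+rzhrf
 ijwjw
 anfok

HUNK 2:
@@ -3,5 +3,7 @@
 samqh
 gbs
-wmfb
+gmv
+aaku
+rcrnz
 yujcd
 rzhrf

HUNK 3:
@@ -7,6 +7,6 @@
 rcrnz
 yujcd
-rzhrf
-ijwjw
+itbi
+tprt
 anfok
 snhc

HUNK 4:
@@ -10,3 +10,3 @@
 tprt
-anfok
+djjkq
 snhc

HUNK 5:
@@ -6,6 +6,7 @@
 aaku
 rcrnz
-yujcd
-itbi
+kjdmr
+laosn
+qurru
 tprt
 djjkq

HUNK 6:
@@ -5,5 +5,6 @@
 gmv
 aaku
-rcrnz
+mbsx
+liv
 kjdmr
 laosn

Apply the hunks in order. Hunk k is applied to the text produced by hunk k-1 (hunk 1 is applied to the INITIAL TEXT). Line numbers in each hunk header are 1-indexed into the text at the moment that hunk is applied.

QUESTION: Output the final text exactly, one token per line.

Hunk 1: at line 3 remove [uqsu,zke] add [wmfb,yujcd,rzhrf] -> 10 lines: kjlb gzt samqh gbs wmfb yujcd rzhrf ijwjw anfok snhc
Hunk 2: at line 3 remove [wmfb] add [gmv,aaku,rcrnz] -> 12 lines: kjlb gzt samqh gbs gmv aaku rcrnz yujcd rzhrf ijwjw anfok snhc
Hunk 3: at line 7 remove [rzhrf,ijwjw] add [itbi,tprt] -> 12 lines: kjlb gzt samqh gbs gmv aaku rcrnz yujcd itbi tprt anfok snhc
Hunk 4: at line 10 remove [anfok] add [djjkq] -> 12 lines: kjlb gzt samqh gbs gmv aaku rcrnz yujcd itbi tprt djjkq snhc
Hunk 5: at line 6 remove [yujcd,itbi] add [kjdmr,laosn,qurru] -> 13 lines: kjlb gzt samqh gbs gmv aaku rcrnz kjdmr laosn qurru tprt djjkq snhc
Hunk 6: at line 5 remove [rcrnz] add [mbsx,liv] -> 14 lines: kjlb gzt samqh gbs gmv aaku mbsx liv kjdmr laosn qurru tprt djjkq snhc

Answer: kjlb
gzt
samqh
gbs
gmv
aaku
mbsx
liv
kjdmr
laosn
qurru
tprt
djjkq
snhc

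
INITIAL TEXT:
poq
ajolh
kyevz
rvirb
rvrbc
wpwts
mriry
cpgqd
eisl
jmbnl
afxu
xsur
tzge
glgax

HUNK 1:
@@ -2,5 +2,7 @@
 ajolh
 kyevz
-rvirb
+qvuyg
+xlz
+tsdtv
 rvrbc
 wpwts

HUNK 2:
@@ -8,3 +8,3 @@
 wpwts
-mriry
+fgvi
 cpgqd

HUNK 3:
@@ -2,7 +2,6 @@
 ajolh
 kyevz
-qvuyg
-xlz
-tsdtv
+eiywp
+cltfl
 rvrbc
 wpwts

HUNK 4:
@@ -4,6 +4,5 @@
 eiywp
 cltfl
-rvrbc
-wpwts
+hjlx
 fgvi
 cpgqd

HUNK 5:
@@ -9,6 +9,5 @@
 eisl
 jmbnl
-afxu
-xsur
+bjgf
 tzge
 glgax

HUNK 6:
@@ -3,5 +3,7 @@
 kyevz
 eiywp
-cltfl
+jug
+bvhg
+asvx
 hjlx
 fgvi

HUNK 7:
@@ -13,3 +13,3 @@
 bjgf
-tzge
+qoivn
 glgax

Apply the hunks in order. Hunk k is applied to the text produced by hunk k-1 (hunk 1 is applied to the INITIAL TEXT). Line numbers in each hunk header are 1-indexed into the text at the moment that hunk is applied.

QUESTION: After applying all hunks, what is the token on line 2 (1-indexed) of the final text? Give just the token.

Hunk 1: at line 2 remove [rvirb] add [qvuyg,xlz,tsdtv] -> 16 lines: poq ajolh kyevz qvuyg xlz tsdtv rvrbc wpwts mriry cpgqd eisl jmbnl afxu xsur tzge glgax
Hunk 2: at line 8 remove [mriry] add [fgvi] -> 16 lines: poq ajolh kyevz qvuyg xlz tsdtv rvrbc wpwts fgvi cpgqd eisl jmbnl afxu xsur tzge glgax
Hunk 3: at line 2 remove [qvuyg,xlz,tsdtv] add [eiywp,cltfl] -> 15 lines: poq ajolh kyevz eiywp cltfl rvrbc wpwts fgvi cpgqd eisl jmbnl afxu xsur tzge glgax
Hunk 4: at line 4 remove [rvrbc,wpwts] add [hjlx] -> 14 lines: poq ajolh kyevz eiywp cltfl hjlx fgvi cpgqd eisl jmbnl afxu xsur tzge glgax
Hunk 5: at line 9 remove [afxu,xsur] add [bjgf] -> 13 lines: poq ajolh kyevz eiywp cltfl hjlx fgvi cpgqd eisl jmbnl bjgf tzge glgax
Hunk 6: at line 3 remove [cltfl] add [jug,bvhg,asvx] -> 15 lines: poq ajolh kyevz eiywp jug bvhg asvx hjlx fgvi cpgqd eisl jmbnl bjgf tzge glgax
Hunk 7: at line 13 remove [tzge] add [qoivn] -> 15 lines: poq ajolh kyevz eiywp jug bvhg asvx hjlx fgvi cpgqd eisl jmbnl bjgf qoivn glgax
Final line 2: ajolh

Answer: ajolh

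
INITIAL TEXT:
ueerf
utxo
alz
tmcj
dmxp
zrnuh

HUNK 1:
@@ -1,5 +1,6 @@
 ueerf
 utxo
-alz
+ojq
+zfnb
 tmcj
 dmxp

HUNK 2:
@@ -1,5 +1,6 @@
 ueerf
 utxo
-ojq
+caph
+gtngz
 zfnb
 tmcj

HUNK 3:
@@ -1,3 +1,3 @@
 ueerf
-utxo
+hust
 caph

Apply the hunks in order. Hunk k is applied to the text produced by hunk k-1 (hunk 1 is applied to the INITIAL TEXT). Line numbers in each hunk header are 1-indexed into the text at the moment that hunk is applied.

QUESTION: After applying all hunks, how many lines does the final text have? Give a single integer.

Hunk 1: at line 1 remove [alz] add [ojq,zfnb] -> 7 lines: ueerf utxo ojq zfnb tmcj dmxp zrnuh
Hunk 2: at line 1 remove [ojq] add [caph,gtngz] -> 8 lines: ueerf utxo caph gtngz zfnb tmcj dmxp zrnuh
Hunk 3: at line 1 remove [utxo] add [hust] -> 8 lines: ueerf hust caph gtngz zfnb tmcj dmxp zrnuh
Final line count: 8

Answer: 8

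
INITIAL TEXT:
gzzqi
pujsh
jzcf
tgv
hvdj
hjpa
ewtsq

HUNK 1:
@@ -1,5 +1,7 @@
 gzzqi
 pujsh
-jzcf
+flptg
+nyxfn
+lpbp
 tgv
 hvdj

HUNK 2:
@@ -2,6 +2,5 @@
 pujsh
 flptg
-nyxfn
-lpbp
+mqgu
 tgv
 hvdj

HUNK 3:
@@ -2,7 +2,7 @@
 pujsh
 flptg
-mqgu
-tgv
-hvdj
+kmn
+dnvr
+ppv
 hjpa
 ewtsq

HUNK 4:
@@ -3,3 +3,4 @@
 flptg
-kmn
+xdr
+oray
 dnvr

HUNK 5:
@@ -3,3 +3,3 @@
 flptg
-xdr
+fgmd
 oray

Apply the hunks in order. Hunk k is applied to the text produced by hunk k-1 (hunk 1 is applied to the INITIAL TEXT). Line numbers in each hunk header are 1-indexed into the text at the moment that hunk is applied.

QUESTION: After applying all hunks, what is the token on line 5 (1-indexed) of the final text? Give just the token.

Hunk 1: at line 1 remove [jzcf] add [flptg,nyxfn,lpbp] -> 9 lines: gzzqi pujsh flptg nyxfn lpbp tgv hvdj hjpa ewtsq
Hunk 2: at line 2 remove [nyxfn,lpbp] add [mqgu] -> 8 lines: gzzqi pujsh flptg mqgu tgv hvdj hjpa ewtsq
Hunk 3: at line 2 remove [mqgu,tgv,hvdj] add [kmn,dnvr,ppv] -> 8 lines: gzzqi pujsh flptg kmn dnvr ppv hjpa ewtsq
Hunk 4: at line 3 remove [kmn] add [xdr,oray] -> 9 lines: gzzqi pujsh flptg xdr oray dnvr ppv hjpa ewtsq
Hunk 5: at line 3 remove [xdr] add [fgmd] -> 9 lines: gzzqi pujsh flptg fgmd oray dnvr ppv hjpa ewtsq
Final line 5: oray

Answer: oray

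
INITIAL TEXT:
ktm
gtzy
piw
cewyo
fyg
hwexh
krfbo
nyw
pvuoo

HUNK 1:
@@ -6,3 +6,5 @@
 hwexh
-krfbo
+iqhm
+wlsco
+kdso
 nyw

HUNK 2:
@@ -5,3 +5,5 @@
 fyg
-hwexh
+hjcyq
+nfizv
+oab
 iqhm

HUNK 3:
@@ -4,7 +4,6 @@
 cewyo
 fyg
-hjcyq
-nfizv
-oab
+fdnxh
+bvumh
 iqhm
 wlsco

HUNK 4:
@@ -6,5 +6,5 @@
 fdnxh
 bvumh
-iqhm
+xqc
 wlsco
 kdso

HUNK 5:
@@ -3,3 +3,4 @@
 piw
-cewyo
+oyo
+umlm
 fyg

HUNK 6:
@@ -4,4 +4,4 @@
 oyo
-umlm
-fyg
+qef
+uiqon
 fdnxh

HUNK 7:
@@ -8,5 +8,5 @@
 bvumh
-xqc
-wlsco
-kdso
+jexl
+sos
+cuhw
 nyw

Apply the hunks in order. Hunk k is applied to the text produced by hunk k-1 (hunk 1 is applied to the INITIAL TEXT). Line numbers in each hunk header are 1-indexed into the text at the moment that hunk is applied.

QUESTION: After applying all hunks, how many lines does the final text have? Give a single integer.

Answer: 13

Derivation:
Hunk 1: at line 6 remove [krfbo] add [iqhm,wlsco,kdso] -> 11 lines: ktm gtzy piw cewyo fyg hwexh iqhm wlsco kdso nyw pvuoo
Hunk 2: at line 5 remove [hwexh] add [hjcyq,nfizv,oab] -> 13 lines: ktm gtzy piw cewyo fyg hjcyq nfizv oab iqhm wlsco kdso nyw pvuoo
Hunk 3: at line 4 remove [hjcyq,nfizv,oab] add [fdnxh,bvumh] -> 12 lines: ktm gtzy piw cewyo fyg fdnxh bvumh iqhm wlsco kdso nyw pvuoo
Hunk 4: at line 6 remove [iqhm] add [xqc] -> 12 lines: ktm gtzy piw cewyo fyg fdnxh bvumh xqc wlsco kdso nyw pvuoo
Hunk 5: at line 3 remove [cewyo] add [oyo,umlm] -> 13 lines: ktm gtzy piw oyo umlm fyg fdnxh bvumh xqc wlsco kdso nyw pvuoo
Hunk 6: at line 4 remove [umlm,fyg] add [qef,uiqon] -> 13 lines: ktm gtzy piw oyo qef uiqon fdnxh bvumh xqc wlsco kdso nyw pvuoo
Hunk 7: at line 8 remove [xqc,wlsco,kdso] add [jexl,sos,cuhw] -> 13 lines: ktm gtzy piw oyo qef uiqon fdnxh bvumh jexl sos cuhw nyw pvuoo
Final line count: 13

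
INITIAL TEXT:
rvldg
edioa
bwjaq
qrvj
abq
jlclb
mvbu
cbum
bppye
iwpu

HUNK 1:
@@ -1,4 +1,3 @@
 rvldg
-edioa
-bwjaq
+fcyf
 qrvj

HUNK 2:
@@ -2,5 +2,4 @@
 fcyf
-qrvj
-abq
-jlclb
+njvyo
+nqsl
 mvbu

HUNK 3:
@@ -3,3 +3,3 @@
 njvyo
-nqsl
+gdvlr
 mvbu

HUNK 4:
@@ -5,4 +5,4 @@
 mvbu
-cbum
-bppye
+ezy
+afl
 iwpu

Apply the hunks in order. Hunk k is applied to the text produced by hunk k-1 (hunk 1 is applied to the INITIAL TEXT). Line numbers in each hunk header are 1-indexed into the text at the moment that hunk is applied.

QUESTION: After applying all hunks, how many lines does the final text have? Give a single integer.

Answer: 8

Derivation:
Hunk 1: at line 1 remove [edioa,bwjaq] add [fcyf] -> 9 lines: rvldg fcyf qrvj abq jlclb mvbu cbum bppye iwpu
Hunk 2: at line 2 remove [qrvj,abq,jlclb] add [njvyo,nqsl] -> 8 lines: rvldg fcyf njvyo nqsl mvbu cbum bppye iwpu
Hunk 3: at line 3 remove [nqsl] add [gdvlr] -> 8 lines: rvldg fcyf njvyo gdvlr mvbu cbum bppye iwpu
Hunk 4: at line 5 remove [cbum,bppye] add [ezy,afl] -> 8 lines: rvldg fcyf njvyo gdvlr mvbu ezy afl iwpu
Final line count: 8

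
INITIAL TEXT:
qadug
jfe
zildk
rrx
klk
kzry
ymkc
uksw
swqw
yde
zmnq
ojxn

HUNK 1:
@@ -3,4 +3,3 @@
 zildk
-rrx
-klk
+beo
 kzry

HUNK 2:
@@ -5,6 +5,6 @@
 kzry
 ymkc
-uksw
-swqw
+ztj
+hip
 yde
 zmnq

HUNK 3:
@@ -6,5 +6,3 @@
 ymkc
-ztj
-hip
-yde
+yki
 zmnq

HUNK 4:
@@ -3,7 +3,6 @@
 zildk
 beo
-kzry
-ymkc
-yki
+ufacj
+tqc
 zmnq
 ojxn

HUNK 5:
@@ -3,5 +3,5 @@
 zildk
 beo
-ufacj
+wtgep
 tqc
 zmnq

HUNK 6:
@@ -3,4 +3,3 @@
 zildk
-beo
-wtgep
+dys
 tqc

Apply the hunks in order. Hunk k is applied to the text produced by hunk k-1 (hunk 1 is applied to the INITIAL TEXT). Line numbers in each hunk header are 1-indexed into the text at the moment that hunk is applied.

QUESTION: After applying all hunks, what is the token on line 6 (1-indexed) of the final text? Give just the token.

Answer: zmnq

Derivation:
Hunk 1: at line 3 remove [rrx,klk] add [beo] -> 11 lines: qadug jfe zildk beo kzry ymkc uksw swqw yde zmnq ojxn
Hunk 2: at line 5 remove [uksw,swqw] add [ztj,hip] -> 11 lines: qadug jfe zildk beo kzry ymkc ztj hip yde zmnq ojxn
Hunk 3: at line 6 remove [ztj,hip,yde] add [yki] -> 9 lines: qadug jfe zildk beo kzry ymkc yki zmnq ojxn
Hunk 4: at line 3 remove [kzry,ymkc,yki] add [ufacj,tqc] -> 8 lines: qadug jfe zildk beo ufacj tqc zmnq ojxn
Hunk 5: at line 3 remove [ufacj] add [wtgep] -> 8 lines: qadug jfe zildk beo wtgep tqc zmnq ojxn
Hunk 6: at line 3 remove [beo,wtgep] add [dys] -> 7 lines: qadug jfe zildk dys tqc zmnq ojxn
Final line 6: zmnq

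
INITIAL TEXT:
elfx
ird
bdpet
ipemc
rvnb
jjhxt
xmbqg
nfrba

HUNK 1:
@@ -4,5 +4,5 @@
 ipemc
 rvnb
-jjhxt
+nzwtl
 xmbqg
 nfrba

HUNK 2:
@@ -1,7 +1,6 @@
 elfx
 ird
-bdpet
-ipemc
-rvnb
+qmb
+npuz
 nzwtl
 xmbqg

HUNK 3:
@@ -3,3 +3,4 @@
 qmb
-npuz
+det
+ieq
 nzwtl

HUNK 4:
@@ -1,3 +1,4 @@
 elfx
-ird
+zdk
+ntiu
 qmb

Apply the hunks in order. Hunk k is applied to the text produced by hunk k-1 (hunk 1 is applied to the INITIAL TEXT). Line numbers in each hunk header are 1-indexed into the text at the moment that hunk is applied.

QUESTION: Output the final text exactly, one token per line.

Hunk 1: at line 4 remove [jjhxt] add [nzwtl] -> 8 lines: elfx ird bdpet ipemc rvnb nzwtl xmbqg nfrba
Hunk 2: at line 1 remove [bdpet,ipemc,rvnb] add [qmb,npuz] -> 7 lines: elfx ird qmb npuz nzwtl xmbqg nfrba
Hunk 3: at line 3 remove [npuz] add [det,ieq] -> 8 lines: elfx ird qmb det ieq nzwtl xmbqg nfrba
Hunk 4: at line 1 remove [ird] add [zdk,ntiu] -> 9 lines: elfx zdk ntiu qmb det ieq nzwtl xmbqg nfrba

Answer: elfx
zdk
ntiu
qmb
det
ieq
nzwtl
xmbqg
nfrba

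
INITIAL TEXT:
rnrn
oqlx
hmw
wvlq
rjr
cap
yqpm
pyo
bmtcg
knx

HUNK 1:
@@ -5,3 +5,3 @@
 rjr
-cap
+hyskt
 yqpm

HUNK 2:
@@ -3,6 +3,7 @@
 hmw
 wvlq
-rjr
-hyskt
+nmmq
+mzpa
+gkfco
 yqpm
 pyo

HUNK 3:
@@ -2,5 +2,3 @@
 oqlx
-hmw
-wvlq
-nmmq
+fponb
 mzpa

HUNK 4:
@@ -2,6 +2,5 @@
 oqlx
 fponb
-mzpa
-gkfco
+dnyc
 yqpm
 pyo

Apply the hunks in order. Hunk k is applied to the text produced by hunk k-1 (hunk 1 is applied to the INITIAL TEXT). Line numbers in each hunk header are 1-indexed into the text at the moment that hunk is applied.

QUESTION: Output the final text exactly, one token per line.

Answer: rnrn
oqlx
fponb
dnyc
yqpm
pyo
bmtcg
knx

Derivation:
Hunk 1: at line 5 remove [cap] add [hyskt] -> 10 lines: rnrn oqlx hmw wvlq rjr hyskt yqpm pyo bmtcg knx
Hunk 2: at line 3 remove [rjr,hyskt] add [nmmq,mzpa,gkfco] -> 11 lines: rnrn oqlx hmw wvlq nmmq mzpa gkfco yqpm pyo bmtcg knx
Hunk 3: at line 2 remove [hmw,wvlq,nmmq] add [fponb] -> 9 lines: rnrn oqlx fponb mzpa gkfco yqpm pyo bmtcg knx
Hunk 4: at line 2 remove [mzpa,gkfco] add [dnyc] -> 8 lines: rnrn oqlx fponb dnyc yqpm pyo bmtcg knx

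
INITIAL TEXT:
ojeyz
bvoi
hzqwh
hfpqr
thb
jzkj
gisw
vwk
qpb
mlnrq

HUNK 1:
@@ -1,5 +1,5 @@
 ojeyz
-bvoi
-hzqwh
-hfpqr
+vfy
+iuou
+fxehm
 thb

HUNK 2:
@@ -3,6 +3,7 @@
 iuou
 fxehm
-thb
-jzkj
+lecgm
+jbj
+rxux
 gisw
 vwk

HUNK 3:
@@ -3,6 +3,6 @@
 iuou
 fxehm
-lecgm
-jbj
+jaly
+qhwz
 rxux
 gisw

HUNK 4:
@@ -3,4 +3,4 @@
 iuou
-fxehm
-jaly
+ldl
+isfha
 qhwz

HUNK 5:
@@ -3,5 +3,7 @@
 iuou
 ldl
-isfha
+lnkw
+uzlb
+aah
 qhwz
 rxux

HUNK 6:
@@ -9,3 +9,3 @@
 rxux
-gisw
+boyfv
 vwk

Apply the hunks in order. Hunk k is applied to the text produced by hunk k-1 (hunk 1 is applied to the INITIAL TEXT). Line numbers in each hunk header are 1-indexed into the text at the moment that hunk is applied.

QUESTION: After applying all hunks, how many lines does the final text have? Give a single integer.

Answer: 13

Derivation:
Hunk 1: at line 1 remove [bvoi,hzqwh,hfpqr] add [vfy,iuou,fxehm] -> 10 lines: ojeyz vfy iuou fxehm thb jzkj gisw vwk qpb mlnrq
Hunk 2: at line 3 remove [thb,jzkj] add [lecgm,jbj,rxux] -> 11 lines: ojeyz vfy iuou fxehm lecgm jbj rxux gisw vwk qpb mlnrq
Hunk 3: at line 3 remove [lecgm,jbj] add [jaly,qhwz] -> 11 lines: ojeyz vfy iuou fxehm jaly qhwz rxux gisw vwk qpb mlnrq
Hunk 4: at line 3 remove [fxehm,jaly] add [ldl,isfha] -> 11 lines: ojeyz vfy iuou ldl isfha qhwz rxux gisw vwk qpb mlnrq
Hunk 5: at line 3 remove [isfha] add [lnkw,uzlb,aah] -> 13 lines: ojeyz vfy iuou ldl lnkw uzlb aah qhwz rxux gisw vwk qpb mlnrq
Hunk 6: at line 9 remove [gisw] add [boyfv] -> 13 lines: ojeyz vfy iuou ldl lnkw uzlb aah qhwz rxux boyfv vwk qpb mlnrq
Final line count: 13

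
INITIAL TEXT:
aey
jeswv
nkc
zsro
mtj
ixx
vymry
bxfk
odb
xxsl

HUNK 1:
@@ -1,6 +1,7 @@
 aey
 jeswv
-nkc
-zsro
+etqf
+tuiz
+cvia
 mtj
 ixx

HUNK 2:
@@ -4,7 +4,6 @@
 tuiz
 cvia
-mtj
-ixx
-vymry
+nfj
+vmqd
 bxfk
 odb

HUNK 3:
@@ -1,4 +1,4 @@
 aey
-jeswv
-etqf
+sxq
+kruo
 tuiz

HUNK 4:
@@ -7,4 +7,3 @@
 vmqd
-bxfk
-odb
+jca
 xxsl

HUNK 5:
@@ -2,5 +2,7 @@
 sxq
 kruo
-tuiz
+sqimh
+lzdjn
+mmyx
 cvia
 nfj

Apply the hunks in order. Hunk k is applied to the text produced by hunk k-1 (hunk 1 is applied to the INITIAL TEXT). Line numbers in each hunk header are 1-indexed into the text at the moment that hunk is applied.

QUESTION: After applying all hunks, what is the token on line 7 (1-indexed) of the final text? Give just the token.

Hunk 1: at line 1 remove [nkc,zsro] add [etqf,tuiz,cvia] -> 11 lines: aey jeswv etqf tuiz cvia mtj ixx vymry bxfk odb xxsl
Hunk 2: at line 4 remove [mtj,ixx,vymry] add [nfj,vmqd] -> 10 lines: aey jeswv etqf tuiz cvia nfj vmqd bxfk odb xxsl
Hunk 3: at line 1 remove [jeswv,etqf] add [sxq,kruo] -> 10 lines: aey sxq kruo tuiz cvia nfj vmqd bxfk odb xxsl
Hunk 4: at line 7 remove [bxfk,odb] add [jca] -> 9 lines: aey sxq kruo tuiz cvia nfj vmqd jca xxsl
Hunk 5: at line 2 remove [tuiz] add [sqimh,lzdjn,mmyx] -> 11 lines: aey sxq kruo sqimh lzdjn mmyx cvia nfj vmqd jca xxsl
Final line 7: cvia

Answer: cvia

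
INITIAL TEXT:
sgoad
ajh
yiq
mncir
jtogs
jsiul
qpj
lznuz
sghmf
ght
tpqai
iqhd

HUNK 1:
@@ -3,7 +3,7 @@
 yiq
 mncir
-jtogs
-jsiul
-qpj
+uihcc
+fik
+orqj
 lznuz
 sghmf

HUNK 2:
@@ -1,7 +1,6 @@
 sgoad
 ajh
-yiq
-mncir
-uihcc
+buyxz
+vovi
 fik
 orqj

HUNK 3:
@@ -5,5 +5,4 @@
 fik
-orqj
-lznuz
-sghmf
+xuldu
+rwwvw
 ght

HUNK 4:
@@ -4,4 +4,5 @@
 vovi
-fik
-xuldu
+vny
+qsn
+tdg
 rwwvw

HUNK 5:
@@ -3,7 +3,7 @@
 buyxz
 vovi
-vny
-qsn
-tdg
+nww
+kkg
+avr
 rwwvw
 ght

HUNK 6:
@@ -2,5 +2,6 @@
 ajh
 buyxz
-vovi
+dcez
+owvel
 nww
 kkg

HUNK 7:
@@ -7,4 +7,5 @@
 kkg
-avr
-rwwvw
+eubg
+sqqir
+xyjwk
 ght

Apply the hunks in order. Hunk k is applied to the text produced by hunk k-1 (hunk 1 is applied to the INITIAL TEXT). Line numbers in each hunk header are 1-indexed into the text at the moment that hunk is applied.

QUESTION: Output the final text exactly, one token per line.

Answer: sgoad
ajh
buyxz
dcez
owvel
nww
kkg
eubg
sqqir
xyjwk
ght
tpqai
iqhd

Derivation:
Hunk 1: at line 3 remove [jtogs,jsiul,qpj] add [uihcc,fik,orqj] -> 12 lines: sgoad ajh yiq mncir uihcc fik orqj lznuz sghmf ght tpqai iqhd
Hunk 2: at line 1 remove [yiq,mncir,uihcc] add [buyxz,vovi] -> 11 lines: sgoad ajh buyxz vovi fik orqj lznuz sghmf ght tpqai iqhd
Hunk 3: at line 5 remove [orqj,lznuz,sghmf] add [xuldu,rwwvw] -> 10 lines: sgoad ajh buyxz vovi fik xuldu rwwvw ght tpqai iqhd
Hunk 4: at line 4 remove [fik,xuldu] add [vny,qsn,tdg] -> 11 lines: sgoad ajh buyxz vovi vny qsn tdg rwwvw ght tpqai iqhd
Hunk 5: at line 3 remove [vny,qsn,tdg] add [nww,kkg,avr] -> 11 lines: sgoad ajh buyxz vovi nww kkg avr rwwvw ght tpqai iqhd
Hunk 6: at line 2 remove [vovi] add [dcez,owvel] -> 12 lines: sgoad ajh buyxz dcez owvel nww kkg avr rwwvw ght tpqai iqhd
Hunk 7: at line 7 remove [avr,rwwvw] add [eubg,sqqir,xyjwk] -> 13 lines: sgoad ajh buyxz dcez owvel nww kkg eubg sqqir xyjwk ght tpqai iqhd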